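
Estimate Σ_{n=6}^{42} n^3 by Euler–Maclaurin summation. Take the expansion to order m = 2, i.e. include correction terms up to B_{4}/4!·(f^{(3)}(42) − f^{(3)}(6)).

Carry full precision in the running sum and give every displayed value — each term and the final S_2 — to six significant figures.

S_2 ≈ 815184

The integral term ∫_6^42 x^3 dx = 777600.
Boundary: ½(f(6) + f(42)) = ½(216.000 + 74088.0) = 37152.0.
So far: 814752.
Order-1 term: 1/12 · (5292.00 − 108.000) = 432.000.
After k=1: 815184.
Order-2 term: −1/720 · (6.00000 − 6.00000) = 0.00000.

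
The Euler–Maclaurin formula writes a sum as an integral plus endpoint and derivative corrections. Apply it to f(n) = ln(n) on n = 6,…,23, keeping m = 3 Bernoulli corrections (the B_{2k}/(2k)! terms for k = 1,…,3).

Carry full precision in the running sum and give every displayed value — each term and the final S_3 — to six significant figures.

∫_6^23 ln(x) dx evaluates to 44.3658.
Endpoint term: (f(6) + f(23))/2 = (1.79176 + 3.13549)/2 = 2.46363.
So far: 46.8294.
Correction k=1: B_{2}/2! · (f^{(1)}(23) − f^{(1)}(6)) = 1/12 · (0.0434783 − 0.166667) = -0.0102657.
Partial sum through k=1: 46.8192.
Correction k=2: B_{4}/4! · (f^{(3)}(23) − f^{(3)}(6)) = −1/720 · (0.000164379 − 0.00925926) = 1.26318e-05.
Partial sum through k=2: 46.8192.
Correction k=3: B_{6}/6! · (f^{(5)}(23) − f^{(5)}(6)) = 1/30240 · (3.72883e-06 − 0.00308642) = -1.01941e-07.

S_3 ≈ 46.8192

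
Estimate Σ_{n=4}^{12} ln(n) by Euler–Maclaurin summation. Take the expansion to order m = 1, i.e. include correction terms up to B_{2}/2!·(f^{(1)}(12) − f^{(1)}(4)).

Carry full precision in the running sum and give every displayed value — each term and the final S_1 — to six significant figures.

∫_4^12 ln(x) dx evaluates to 16.2737.
Boundary: ½(f(4) + f(12)) = ½(1.38629 + 2.48491) = 1.93560.
Running total after boundary: 18.2093.
Order-1 term: 1/12 · (0.0833333 − 0.250000) = -0.0138889.

S_1 ≈ 18.1954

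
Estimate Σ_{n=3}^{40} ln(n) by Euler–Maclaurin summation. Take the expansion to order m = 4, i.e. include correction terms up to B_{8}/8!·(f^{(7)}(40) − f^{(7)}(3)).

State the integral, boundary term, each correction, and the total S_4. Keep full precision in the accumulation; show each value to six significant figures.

The integral term ∫_3^40 ln(x) dx = 107.259.
Endpoint term: (f(3) + f(40))/2 = (1.09861 + 3.68888)/2 = 2.39375.
Running total after boundary: 109.653.
Order-1 term: 1/12 · (0.0250000 − 0.333333) = -0.0256944.
After k=1: 109.627.
Order-2 term: −1/720 · (3.12500e-05 − 0.0740741) = 0.000102837.
After k=2: 109.627.
Order-3 term: 1/30240 · (2.34375e-07 − 0.0987654) = -3.26604e-06.
After k=3: 109.627.
Order-4 term: −1/1209600 · (4.39453e-09 − 0.329218) = 2.72171e-07.

S_4 ≈ 109.627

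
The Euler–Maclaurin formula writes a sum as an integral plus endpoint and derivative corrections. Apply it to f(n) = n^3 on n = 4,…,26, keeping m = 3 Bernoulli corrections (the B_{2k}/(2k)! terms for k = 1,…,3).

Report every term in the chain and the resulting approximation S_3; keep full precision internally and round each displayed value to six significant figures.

S_3 ≈ 123165

The integral term ∫_4^26 x^3 dx = 114180.
Endpoint term: (f(4) + f(26))/2 = (64.0000 + 17576.0)/2 = 8820.00.
Running total after boundary: 123000.
Order-1 term: 1/12 · (2028.00 − 48.0000) = 165.000.
Partial sum through k=1: 123165.
Order-2 term: −1/720 · (6.00000 − 6.00000) = 0.00000.
Partial sum through k=2: 123165.
Order-3 term: 1/30240 · (0.00000 − 0.00000) = 0.00000.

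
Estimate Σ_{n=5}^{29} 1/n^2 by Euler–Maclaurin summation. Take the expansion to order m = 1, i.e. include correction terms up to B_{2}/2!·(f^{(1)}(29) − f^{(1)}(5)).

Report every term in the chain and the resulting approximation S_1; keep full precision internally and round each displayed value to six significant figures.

The integral term ∫_5^29 1/x^2 dx = 0.165517.
½[f(5) + f(29)] = ½[0.0400000 + 0.00118906] = 0.0205945.
Running total after boundary: 0.186112.
Correction k=1: B_{2}/2! · (f^{(1)}(29) − f^{(1)}(5)) = 1/12 · (-8.20042e-05 − (-0.0160000)) = 0.00132650.

S_1 ≈ 0.187438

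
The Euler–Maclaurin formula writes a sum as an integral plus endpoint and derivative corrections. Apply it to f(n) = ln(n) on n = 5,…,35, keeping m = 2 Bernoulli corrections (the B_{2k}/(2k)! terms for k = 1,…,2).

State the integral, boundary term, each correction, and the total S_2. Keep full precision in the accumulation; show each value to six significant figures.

The integral term ∫_5^35 ln(x) dx = 86.3900.
Boundary: ½(f(5) + f(35)) = ½(1.60944 + 3.55535) = 2.58239.
Integral + boundary = 88.9724.
Order-1 term: 1/12 · (0.0285714 − 0.200000) = -0.0142857.
Partial sum through k=1: 88.9581.
Order-2 term: −1/720 · (4.66472e-05 − 0.0160000) = 2.21574e-05.

S_2 ≈ 88.9581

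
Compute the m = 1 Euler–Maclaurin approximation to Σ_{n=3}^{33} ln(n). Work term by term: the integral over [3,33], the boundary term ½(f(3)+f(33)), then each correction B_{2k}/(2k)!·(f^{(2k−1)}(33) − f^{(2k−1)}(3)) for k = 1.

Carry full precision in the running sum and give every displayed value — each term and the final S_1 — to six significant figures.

Integral: ∫_3^33 ln(x) dx = 82.0889.
Boundary: ½(f(3) + f(33)) = ½(1.09861 + 3.49651) = 2.29756.
Running total after boundary: 84.3865.
Order-1 term: 1/12 · (0.0303030 − 0.333333) = -0.0252525.

S_1 ≈ 84.3612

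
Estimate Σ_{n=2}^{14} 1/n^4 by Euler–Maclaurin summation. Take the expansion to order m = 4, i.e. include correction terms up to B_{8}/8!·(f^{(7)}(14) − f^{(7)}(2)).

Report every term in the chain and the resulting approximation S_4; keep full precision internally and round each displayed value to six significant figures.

S_4 ≈ 0.0821121

The integral term ∫_2^14 1/x^4 dx = 0.0415452.
Endpoint term: (f(2) + f(14))/2 = (0.0625000 + 2.60308e-05)/2 = 0.0312630.
Integral + boundary = 0.0728082.
Correction k=1: B_{2}/2! · (f^{(1)}(14) − f^{(1)}(2)) = 1/12 · (-7.43738e-06 − (-0.125000)) = 0.0104160.
After k=1: 0.0832243.
Correction k=2: B_{4}/4! · (f^{(3)}(14) − f^{(3)}(2)) = −1/720 · (-1.13837e-06 − (-0.937500)) = -0.00130208.
After k=2: 0.0819222.
Correction k=3: B_{6}/6! · (f^{(5)}(14) − f^{(5)}(2)) = 1/30240 · (-3.25250e-07 − (-13.1250)) = 0.000434028.
After k=3: 0.0823562.
Correction k=4: B_{8}/8! · (f^{(7)}(14) − f^{(7)}(2)) = −1/1209600 · (-1.49349e-07 − (-295.312)) = -0.000244141.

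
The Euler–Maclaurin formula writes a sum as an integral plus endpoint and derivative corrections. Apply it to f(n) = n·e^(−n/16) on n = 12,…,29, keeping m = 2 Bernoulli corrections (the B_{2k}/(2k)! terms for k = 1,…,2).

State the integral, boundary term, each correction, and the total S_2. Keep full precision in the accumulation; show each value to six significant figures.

The integral term ∫_12^29 x·e^(−x/16) dx = 94.0834.
Boundary: ½(f(12) + f(29)) = ½(5.66840 + 4.73412) = 5.20126.
Running total after boundary: 99.2847.
Correction k=1: B_{2}/2! · (f^{(1)}(29) − f^{(1)}(12)) = 1/12 · (-0.132637 − 0.118092) = -0.0208941.
Running total after k=1: 99.2638.
Correction k=2: B_{4}/4! · (f^{(3)}(29) − f^{(3)}(12)) = −1/720 · (0.000757242 − 0.00415166) = 4.71447e-06.

S_2 ≈ 99.2638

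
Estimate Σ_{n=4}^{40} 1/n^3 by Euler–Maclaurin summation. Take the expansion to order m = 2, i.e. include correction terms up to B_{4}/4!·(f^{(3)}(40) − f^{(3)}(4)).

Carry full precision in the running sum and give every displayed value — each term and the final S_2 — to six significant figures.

S_2 ≈ 0.0397139

The integral term ∫_4^40 1/x^3 dx = 0.0309375.
½[f(4) + f(40)] = ½[0.0156250 + 1.56250e-05] = 0.00782031.
Integral + boundary = 0.0387578.
k=1: B_{2}/(2)! × [f^{(1)}(40) − f^{(1)}(4)] = 1/12 × (-1.17187e-06 − (-0.0117188)) = 0.000976465.
Partial sum through k=1: 0.0397343.
k=2: B_{4}/(4)! × [f^{(3)}(40) − f^{(3)}(4)] = −1/720 × (-1.46484e-08 − (-0.0146484)) = -2.03450e-05.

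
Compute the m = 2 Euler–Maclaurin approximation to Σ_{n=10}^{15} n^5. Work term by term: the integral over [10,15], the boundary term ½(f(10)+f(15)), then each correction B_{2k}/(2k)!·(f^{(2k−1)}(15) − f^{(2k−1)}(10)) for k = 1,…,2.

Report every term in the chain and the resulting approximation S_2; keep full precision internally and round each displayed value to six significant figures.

S_2 ≈ 2.17838e+06

Integral: ∫_10^15 x^5 dx = 1.73177e+06.
Boundary: ½(f(10) + f(15)) = ½(100000 + 759375) = 429688.
Integral + boundary = 2.16146e+06.
Order-1 term: 1/12 · (253125 − 50000.0) = 16927.1.
Partial sum through k=1: 2.17839e+06.
Order-2 term: −1/720 · (13500.0 − 6000.00) = -10.4167.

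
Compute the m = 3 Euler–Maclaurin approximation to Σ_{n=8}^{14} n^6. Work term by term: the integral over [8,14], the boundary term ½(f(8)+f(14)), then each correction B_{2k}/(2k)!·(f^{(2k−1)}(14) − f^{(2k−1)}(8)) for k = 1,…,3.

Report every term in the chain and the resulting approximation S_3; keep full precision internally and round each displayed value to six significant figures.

S_3 ≈ 1.89075e+07

∫_8^14 x^6 dx evaluates to 1.47595e+07.
Boundary: ½(f(8) + f(14)) = ½(262144 + 7.52954e+06) = 3.89584e+06.
Integral + boundary = 1.86553e+07.
Correction k=1: B_{2}/2! · (f^{(1)}(14) − f^{(1)}(8)) = 1/12 · (3.22694e+06 − 196608) = 252528.
Partial sum through k=1: 1.89078e+07.
Correction k=2: B_{4}/4! · (f^{(3)}(14) − f^{(3)}(8)) = −1/720 · (329280 − 61440.0) = -372.000.
Partial sum through k=2: 1.89075e+07.
Correction k=3: B_{6}/6! · (f^{(5)}(14) − f^{(5)}(8)) = 1/30240 · (10080.0 − 5760.00) = 0.142857.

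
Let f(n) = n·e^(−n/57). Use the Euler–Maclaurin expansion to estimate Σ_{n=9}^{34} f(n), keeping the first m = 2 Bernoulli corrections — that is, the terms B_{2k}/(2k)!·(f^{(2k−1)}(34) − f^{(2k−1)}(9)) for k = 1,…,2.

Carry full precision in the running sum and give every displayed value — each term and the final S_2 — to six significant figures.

Integral: ∫_9^34 x·e^(−x/57) dx = 355.829.
½[f(9) + f(34)] = ½[7.68546 + 18.7252] = 13.2053.
So far: 369.034.
Order-1 term: 1/12 · (0.222229 − 0.719107) = -0.0414065.
After k=1: 368.993.
Order-2 term: −1/720 · (0.000407421 − 0.000746995) = 4.71631e-07.

S_2 ≈ 368.993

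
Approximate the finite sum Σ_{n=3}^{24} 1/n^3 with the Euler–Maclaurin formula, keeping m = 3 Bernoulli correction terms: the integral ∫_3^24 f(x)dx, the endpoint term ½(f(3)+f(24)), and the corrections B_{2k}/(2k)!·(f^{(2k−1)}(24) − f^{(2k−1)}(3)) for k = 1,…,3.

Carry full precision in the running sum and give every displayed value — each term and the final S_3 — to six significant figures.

∫_3^24 1/x^3 dx evaluates to 0.0546875.
Boundary: ½(f(3) + f(24)) = ½(0.0370370 + 7.23380e-05) = 0.0185547.
Running total after boundary: 0.0732422.
k=1: B_{2}/(2)! × [f^{(1)}(24) − f^{(1)}(3)] = 1/12 × (-9.04225e-06 − (-0.0370370)) = 0.00308567.
After k=1: 0.0763279.
k=2: B_{4}/(4)! × [f^{(3)}(24) − f^{(3)}(3)] = −1/720 × (-3.13967e-07 − (-0.0823045)) = -0.000114311.
After k=2: 0.0762135.
k=3: B_{6}/(6)! × [f^{(5)}(24) − f^{(5)}(3)] = 1/30240 × (-2.28934e-08 − (-0.384088)) = 1.27013e-05.

S_3 ≈ 0.0762262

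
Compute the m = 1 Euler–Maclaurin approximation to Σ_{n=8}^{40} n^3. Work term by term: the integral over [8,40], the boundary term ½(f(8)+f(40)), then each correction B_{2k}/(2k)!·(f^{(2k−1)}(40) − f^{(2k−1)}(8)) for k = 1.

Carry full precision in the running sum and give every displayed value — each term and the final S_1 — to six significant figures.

The integral term ∫_8^40 x^3 dx = 638976.
Endpoint term: (f(8) + f(40))/2 = (512.000 + 64000.0)/2 = 32256.0.
Integral + boundary = 671232.
Order-1 term: 1/12 · (4800.00 − 192.000) = 384.000.

S_1 ≈ 671616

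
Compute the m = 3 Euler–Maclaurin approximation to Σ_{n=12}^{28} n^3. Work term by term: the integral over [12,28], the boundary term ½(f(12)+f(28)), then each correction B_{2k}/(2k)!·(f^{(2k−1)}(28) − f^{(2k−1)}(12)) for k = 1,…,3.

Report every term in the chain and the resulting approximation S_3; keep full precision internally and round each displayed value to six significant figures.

∫_12^28 x^3 dx evaluates to 148480.
Endpoint term: (f(12) + f(28))/2 = (1728.00 + 21952.0)/2 = 11840.0.
Running total after boundary: 160320.
k=1: B_{2}/(2)! × [f^{(1)}(28) − f^{(1)}(12)] = 1/12 × (2352.00 − 432.000) = 160.000.
After k=1: 160480.
k=2: B_{4}/(4)! × [f^{(3)}(28) − f^{(3)}(12)] = −1/720 × (6.00000 − 6.00000) = 0.00000.
After k=2: 160480.
k=3: B_{6}/(6)! × [f^{(5)}(28) − f^{(5)}(12)] = 1/30240 × (0.00000 − 0.00000) = 0.00000.

S_3 ≈ 160480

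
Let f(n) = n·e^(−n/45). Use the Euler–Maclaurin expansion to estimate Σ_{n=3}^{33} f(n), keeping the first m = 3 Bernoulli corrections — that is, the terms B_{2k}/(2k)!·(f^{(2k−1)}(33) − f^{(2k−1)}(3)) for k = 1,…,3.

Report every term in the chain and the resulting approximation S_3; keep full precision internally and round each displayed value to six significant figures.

The integral term ∫_3^33 x·e^(−x/45) dx = 334.823.
Endpoint term: (f(3) + f(33))/2 = (2.80652 + 15.8501)/2 = 9.32830.
So far: 344.152.
Correction k=1: B_{2}/2! · (f^{(1)}(33) − f^{(1)}(3)) = 1/12 · (0.128081 − 0.873140) = -0.0620882.
Running total after k=1: 344.090.
Correction k=2: B_{4}/4! · (f^{(3)}(33) − f^{(3)}(3)) = −1/720 · (0.000537626 − 0.00135514) = 1.13543e-06.
Running total after k=2: 344.090.
Correction k=3: B_{6}/6! · (f^{(5)}(33) − f^{(5)}(3)) = 1/30240 · (4.99754e-07 − 1.12548e-06) = -2.06920e-11.

S_3 ≈ 344.090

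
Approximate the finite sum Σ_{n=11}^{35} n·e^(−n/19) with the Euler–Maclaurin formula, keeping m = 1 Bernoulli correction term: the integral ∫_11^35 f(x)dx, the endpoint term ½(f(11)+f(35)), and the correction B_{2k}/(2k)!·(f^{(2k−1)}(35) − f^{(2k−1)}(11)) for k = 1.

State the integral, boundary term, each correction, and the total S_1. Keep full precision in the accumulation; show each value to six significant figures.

S_1 ≈ 162.700

Integral: ∫_11^35 x·e^(−x/19) dx = 156.874.
Boundary: ½(f(11) + f(35)) = ½(6.16537 + 5.54692) = 5.85614.
So far: 162.730.
Order-1 term: 1/12 · (-0.133460 − 0.235995) = -0.0307879.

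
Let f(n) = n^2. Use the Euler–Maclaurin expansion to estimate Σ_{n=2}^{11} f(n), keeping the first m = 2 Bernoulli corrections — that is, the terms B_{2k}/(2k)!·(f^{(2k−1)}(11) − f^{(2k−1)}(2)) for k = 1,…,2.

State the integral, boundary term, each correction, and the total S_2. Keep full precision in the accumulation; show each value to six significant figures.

Integral: ∫_2^11 x^2 dx = 441.000.
Boundary: ½(f(2) + f(11)) = ½(4.00000 + 121.000) = 62.5000.
Running total after boundary: 503.500.
k=1: B_{2}/(2)! × [f^{(1)}(11) − f^{(1)}(2)] = 1/12 × (22.0000 − 4.00000) = 1.50000.
After k=1: 505.000.
k=2: B_{4}/(4)! × [f^{(3)}(11) − f^{(3)}(2)] = −1/720 × (0.00000 − 0.00000) = 0.00000.

S_2 ≈ 505.000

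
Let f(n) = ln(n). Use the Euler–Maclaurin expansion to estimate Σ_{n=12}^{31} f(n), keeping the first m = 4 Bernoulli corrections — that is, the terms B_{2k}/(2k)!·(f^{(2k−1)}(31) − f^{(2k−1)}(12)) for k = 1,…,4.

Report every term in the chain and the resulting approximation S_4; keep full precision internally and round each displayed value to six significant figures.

S_4 ≈ 60.5899

The integral term ∫_12^31 ln(x) dx = 57.6347.
Boundary: ½(f(12) + f(31)) = ½(2.48491 + 3.43399) = 2.95945.
So far: 60.5942.
Order-1 term: 1/12 · (0.0322581 − 0.0833333) = -0.00425627.
After k=1: 60.5899.
Order-2 term: −1/720 · (6.71344e-05 − 0.00115741) = 1.51427e-06.
After k=2: 60.5899.
Order-3 term: 1/30240 · (8.38306e-07 − 9.64506e-05) = -3.16178e-09.
After k=3: 60.5899.
Order-4 term: −1/1209600 · (2.61698e-08 − 2.00939e-05) = 1.65904e-11.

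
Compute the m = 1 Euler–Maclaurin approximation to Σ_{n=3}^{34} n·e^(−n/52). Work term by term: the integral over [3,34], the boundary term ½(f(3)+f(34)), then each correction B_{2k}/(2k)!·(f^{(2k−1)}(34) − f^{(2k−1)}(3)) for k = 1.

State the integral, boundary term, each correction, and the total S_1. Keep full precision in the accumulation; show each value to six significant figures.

S_1 ≈ 384.240

Integral: ∫_3^34 x·e^(−x/52) dx = 374.043.
Endpoint term: (f(3) + f(34))/2 = (2.83182 + 17.6814)/2 = 10.2566.
Running total after boundary: 384.299.
k=1: B_{2}/(2)! × [f^{(1)}(34) − f^{(1)}(3)] = 1/12 × (0.180014 − 0.889482) = -0.0591223.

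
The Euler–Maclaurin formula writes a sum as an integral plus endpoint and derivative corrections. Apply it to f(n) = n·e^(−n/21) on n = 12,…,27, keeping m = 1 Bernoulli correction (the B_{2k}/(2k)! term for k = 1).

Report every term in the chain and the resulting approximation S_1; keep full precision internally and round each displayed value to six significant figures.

S_1 ≈ 119.779

Integral: ∫_12^27 x·e^(−x/21) dx = 112.685.
Endpoint term: (f(12) + f(27))/2 = (6.77662 + 7.46423)/2 = 7.12042.
So far: 119.805.
k=1: B_{2}/(2)! × [f^{(1)}(27) − f^{(1)}(12)] = 1/12 × (-0.0789866 − 0.242022) = -0.0267507.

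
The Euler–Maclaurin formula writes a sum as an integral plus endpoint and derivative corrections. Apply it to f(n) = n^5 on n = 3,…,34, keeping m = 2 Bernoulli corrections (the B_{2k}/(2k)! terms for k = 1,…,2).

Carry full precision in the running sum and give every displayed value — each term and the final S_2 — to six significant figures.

S_2 ≈ 2.80742e+08

∫_3^34 x^5 dx evaluates to 2.57467e+08.
Boundary: ½(f(3) + f(34)) = ½(243.000 + 4.54354e+07) = 2.27178e+07.
Integral + boundary = 2.80185e+08.
k=1: B_{2}/(2)! × [f^{(1)}(34) − f^{(1)}(3)] = 1/12 × (6.68168e+06 − 405.000) = 556773.
After k=1: 2.80742e+08.
k=2: B_{4}/(4)! × [f^{(3)}(34) − f^{(3)}(3)] = −1/720 × (69360.0 − 540.000) = -95.5833.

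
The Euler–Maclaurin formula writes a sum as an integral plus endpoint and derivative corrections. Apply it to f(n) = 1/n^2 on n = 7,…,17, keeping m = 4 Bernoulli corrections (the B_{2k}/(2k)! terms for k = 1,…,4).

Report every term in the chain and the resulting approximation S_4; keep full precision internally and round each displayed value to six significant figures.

Integral: ∫_7^17 1/x^2 dx = 0.0840336.
½[f(7) + f(17)] = ½[0.0204082 + 0.00346021] = 0.0119342.
Integral + boundary = 0.0959678.
k=1: B_{2}/(2)! × [f^{(1)}(17) − f^{(1)}(7)] = 1/12 × (-0.000407083 − (-0.00583090)) = 0.000451985.
Partial sum through k=1: 0.0964198.
k=2: B_{4}/(4)! × [f^{(3)}(17) − f^{(3)}(7)] = −1/720 × (-1.69031e-05 − (-0.00142798)) = -1.95982e-06.
Partial sum through k=2: 0.0964178.
k=3: B_{6}/(6)! × [f^{(5)}(17) − f^{(5)}(7)] = 1/30240 × (-1.75465e-06 − (-0.000874271)) = 2.88531e-08.
Partial sum through k=3: 0.0964179.
k=4: B_{8}/(8)! × [f^{(7)}(17) − f^{(7)}(7)] = −1/1209600 × (-3.40001e-07 − (-0.000999167)) = -8.25750e-10.

S_4 ≈ 0.0964179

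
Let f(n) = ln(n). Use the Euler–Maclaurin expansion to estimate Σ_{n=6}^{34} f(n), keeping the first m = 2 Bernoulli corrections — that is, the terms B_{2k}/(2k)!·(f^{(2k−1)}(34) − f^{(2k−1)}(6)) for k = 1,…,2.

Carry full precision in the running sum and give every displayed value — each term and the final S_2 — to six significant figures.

S_2 ≈ 83.7933

∫_6^34 ln(x) dx evaluates to 81.1457.
Endpoint term: (f(6) + f(34))/2 = (1.79176 + 3.52636)/2 = 2.65906.
Integral + boundary = 83.8048.
Correction k=1: B_{2}/2! · (f^{(1)}(34) − f^{(1)}(6)) = 1/12 · (0.0294118 − 0.166667) = -0.0114379.
After k=1: 83.7933.
Correction k=2: B_{4}/4! · (f^{(3)}(34) − f^{(3)}(6)) = −1/720 · (5.08854e-05 − 0.00925926) = 1.27894e-05.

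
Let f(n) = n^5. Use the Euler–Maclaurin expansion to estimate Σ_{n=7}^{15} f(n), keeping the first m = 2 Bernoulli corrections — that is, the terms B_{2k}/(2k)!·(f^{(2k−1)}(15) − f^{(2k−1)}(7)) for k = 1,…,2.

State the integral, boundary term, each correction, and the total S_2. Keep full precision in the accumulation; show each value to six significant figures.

S_2 ≈ 2.28700e+06

The integral term ∫_7^15 x^5 dx = 1.87883e+06.
Endpoint term: (f(7) + f(15))/2 = (16807.0 + 759375)/2 = 388091.
So far: 2.26692e+06.
Correction k=1: B_{2}/2! · (f^{(1)}(15) − f^{(1)}(7)) = 1/12 · (253125 − 12005.0) = 20093.3.
After k=1: 2.28701e+06.
Correction k=2: B_{4}/4! · (f^{(3)}(15) − f^{(3)}(7)) = −1/720 · (13500.0 − 2940.00) = -14.6667.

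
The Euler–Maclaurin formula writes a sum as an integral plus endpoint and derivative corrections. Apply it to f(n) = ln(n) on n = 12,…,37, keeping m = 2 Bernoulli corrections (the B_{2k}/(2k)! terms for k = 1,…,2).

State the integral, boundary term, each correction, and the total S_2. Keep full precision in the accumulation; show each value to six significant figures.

∫_12^37 ln(x) dx evaluates to 78.7851.
Endpoint term: (f(12) + f(37))/2 = (2.48491 + 3.61092)/2 = 3.04791.
Integral + boundary = 81.8330.
Order-1 term: 1/12 · (0.0270270 − 0.0833333) = -0.00469219.
Running total after k=1: 81.8283.
Order-2 term: −1/720 · (3.94843e-05 − 0.00115741) = 1.55267e-06.

S_2 ≈ 81.8283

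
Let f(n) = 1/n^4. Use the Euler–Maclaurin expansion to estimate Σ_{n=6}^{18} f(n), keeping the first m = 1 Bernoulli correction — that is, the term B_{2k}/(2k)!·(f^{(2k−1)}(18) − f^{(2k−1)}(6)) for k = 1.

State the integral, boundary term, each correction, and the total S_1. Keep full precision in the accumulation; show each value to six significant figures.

Integral: ∫_6^18 1/x^4 dx = 0.00148605.
Boundary: ½(f(6) + f(18)) = ½(0.000771605 + 9.52599e-06) = 0.000390565.
Running total after boundary: 0.00187662.
Correction k=1: B_{2}/2! · (f^{(1)}(18) − f^{(1)}(6)) = 1/12 · (-2.11689e-06 − (-0.000514403)) = 4.26905e-05.

S_1 ≈ 0.00191931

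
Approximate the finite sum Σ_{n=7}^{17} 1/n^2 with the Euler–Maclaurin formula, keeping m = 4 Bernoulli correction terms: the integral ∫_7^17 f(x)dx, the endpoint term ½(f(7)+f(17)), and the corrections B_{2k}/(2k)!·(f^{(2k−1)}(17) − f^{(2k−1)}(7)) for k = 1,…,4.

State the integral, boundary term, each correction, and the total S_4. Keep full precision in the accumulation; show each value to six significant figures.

S_4 ≈ 0.0964179

The integral term ∫_7^17 1/x^2 dx = 0.0840336.
½[f(7) + f(17)] = ½[0.0204082 + 0.00346021] = 0.0119342.
Running total after boundary: 0.0959678.
Correction k=1: B_{2}/2! · (f^{(1)}(17) − f^{(1)}(7)) = 1/12 · (-0.000407083 − (-0.00583090)) = 0.000451985.
After k=1: 0.0964198.
Correction k=2: B_{4}/4! · (f^{(3)}(17) − f^{(3)}(7)) = −1/720 · (-1.69031e-05 − (-0.00142798)) = -1.95982e-06.
After k=2: 0.0964178.
Correction k=3: B_{6}/6! · (f^{(5)}(17) − f^{(5)}(7)) = 1/30240 · (-1.75465e-06 − (-0.000874271)) = 2.88531e-08.
After k=3: 0.0964179.
Correction k=4: B_{8}/8! · (f^{(7)}(17) − f^{(7)}(7)) = −1/1209600 · (-3.40001e-07 − (-0.000999167)) = -8.25750e-10.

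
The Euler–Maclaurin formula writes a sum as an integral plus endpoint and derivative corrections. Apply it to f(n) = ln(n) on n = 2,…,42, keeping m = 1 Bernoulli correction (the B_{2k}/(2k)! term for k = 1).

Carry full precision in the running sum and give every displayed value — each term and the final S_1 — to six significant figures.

The integral term ∫_2^42 ln(x) dx = 115.596.
Endpoint term: (f(2) + f(42))/2 = (0.693147 + 3.73767)/2 = 2.21541.
Integral + boundary = 117.811.
Order-1 term: 1/12 · (0.0238095 − 0.500000) = -0.0396825.

S_1 ≈ 117.772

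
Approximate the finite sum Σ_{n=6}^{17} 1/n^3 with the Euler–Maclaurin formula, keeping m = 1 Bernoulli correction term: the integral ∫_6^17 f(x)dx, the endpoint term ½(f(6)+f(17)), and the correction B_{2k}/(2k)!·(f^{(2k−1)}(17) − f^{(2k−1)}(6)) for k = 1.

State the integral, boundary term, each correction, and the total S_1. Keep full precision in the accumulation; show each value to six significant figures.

S_1 ≈ 0.0147653

∫_6^17 1/x^3 dx evaluates to 0.0121588.
Boundary: ½(f(6) + f(17)) = ½(0.00462963 + 0.000203542) = 0.00241659.
So far: 0.0145754.
k=1: B_{2}/(2)! × [f^{(1)}(17) − f^{(1)}(6)] = 1/12 × (-3.59191e-05 − (-0.00231481)) = 0.000189908.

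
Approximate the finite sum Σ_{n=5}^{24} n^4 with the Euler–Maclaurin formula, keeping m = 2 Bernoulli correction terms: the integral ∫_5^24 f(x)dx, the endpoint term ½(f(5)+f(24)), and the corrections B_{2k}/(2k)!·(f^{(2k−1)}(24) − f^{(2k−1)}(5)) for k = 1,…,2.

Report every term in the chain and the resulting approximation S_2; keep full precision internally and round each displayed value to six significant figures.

S_2 ≈ 1.76267e+06

Integral: ∫_5^24 x^4 dx = 1.59190e+06.
Boundary: ½(f(5) + f(24)) = ½(625.000 + 331776) = 166200.
So far: 1.75810e+06.
Order-1 term: 1/12 · (55296.0 − 500.000) = 4566.33.
After k=1: 1.76267e+06.
Order-2 term: −1/720 · (576.000 − 120.000) = -0.633333.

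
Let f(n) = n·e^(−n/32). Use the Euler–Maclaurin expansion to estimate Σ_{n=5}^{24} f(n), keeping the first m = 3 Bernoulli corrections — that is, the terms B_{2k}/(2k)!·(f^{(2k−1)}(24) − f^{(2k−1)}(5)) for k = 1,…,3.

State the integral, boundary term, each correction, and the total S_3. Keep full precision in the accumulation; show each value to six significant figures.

∫_5^24 x·e^(−x/32) dx evaluates to 166.248.
Boundary: ½(f(5) + f(24)) = ½(4.27673 + 11.3368) = 7.80676.
Running total after boundary: 174.055.
k=1: B_{2}/(2)! × [f^{(1)}(24) − f^{(1)}(5)] = 1/12 × (0.118092 − 0.721698) = -0.0503005.
Partial sum through k=1: 174.004.
k=2: B_{4}/(4)! × [f^{(3)}(24) − f^{(3)}(5)] = −1/720 × (0.00103791 − 0.00237538) = 1.85759e-06.
Partial sum through k=2: 174.004.
k=3: B_{6}/(6)! × [f^{(5)}(24) − f^{(5)}(5)] = 1/30240 × (1.91456e-06 − 3.95115e-06) = -6.73476e-11.

S_3 ≈ 174.004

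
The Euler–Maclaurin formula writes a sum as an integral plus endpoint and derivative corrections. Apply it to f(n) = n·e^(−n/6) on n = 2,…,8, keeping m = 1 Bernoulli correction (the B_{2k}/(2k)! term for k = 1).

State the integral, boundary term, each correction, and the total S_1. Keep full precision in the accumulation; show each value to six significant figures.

S_1 ≈ 13.9751

∫_2^8 x·e^(−x/6) dx evaluates to 12.2513.
Endpoint term: (f(2) + f(8))/2 = (1.43306 + 2.10878)/2 = 1.77092.
Integral + boundary = 14.0223.
k=1: B_{2}/(2)! × [f^{(1)}(8) − f^{(1)}(2)] = 1/12 × (-0.0878657 − 0.477688) = -0.0471294.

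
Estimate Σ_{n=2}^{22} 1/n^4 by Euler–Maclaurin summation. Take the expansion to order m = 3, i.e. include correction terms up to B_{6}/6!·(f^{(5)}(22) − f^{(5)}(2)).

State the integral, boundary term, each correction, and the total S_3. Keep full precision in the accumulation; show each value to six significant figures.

S_3 ≈ 0.0824360

The integral term ∫_2^22 1/x^4 dx = 0.0416354.
½[f(2) + f(22)] = ½[0.0625000 + 4.26883e-06] = 0.0312521.
So far: 0.0728875.
Order-1 term: 1/12 · (-7.76152e-07 − (-0.125000)) = 0.0104166.
After k=1: 0.0833041.
Order-2 term: −1/720 · (-4.81086e-08 − (-0.937500)) = -0.00130208.
After k=2: 0.0820020.
Order-3 term: 1/30240 · (-5.56628e-09 − (-13.1250)) = 0.000434028.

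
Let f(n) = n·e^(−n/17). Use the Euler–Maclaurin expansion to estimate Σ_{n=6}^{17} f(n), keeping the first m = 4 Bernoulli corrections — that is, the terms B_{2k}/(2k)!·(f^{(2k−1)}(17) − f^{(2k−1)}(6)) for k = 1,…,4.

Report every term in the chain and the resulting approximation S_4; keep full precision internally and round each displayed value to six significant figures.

∫_6^17 x·e^(−x/17) dx evaluates to 62.0895.
½[f(6) + f(17)] = ½[4.21571 + 6.25395] = 5.23483.
Integral + boundary = 67.3244.
k=1: B_{2}/(2)! × [f^{(1)}(17) − f^{(1)}(6)] = 1/12 × (0.00000 − 0.454636) = -0.0378863.
After k=1: 67.2865.
k=2: B_{4}/(4)! × [f^{(3)}(17) − f^{(3)}(6)] = −1/720 × (0.00254588 − 0.00643555) = 5.40231e-06.
After k=2: 67.2865.
k=3: B_{6}/(6)! × [f^{(5)}(17) − f^{(5)}(6)] = 1/30240 × (1.76185e-05 − 3.90933e-05) = -7.10144e-10.
After k=3: 67.2865.
k=4: B_{8}/(8)! × [f^{(7)}(17) − f^{(7)}(6)] = −1/1209600 × (9.14457e-08 − 1.93489e-07) = 8.43609e-14.

S_4 ≈ 67.2865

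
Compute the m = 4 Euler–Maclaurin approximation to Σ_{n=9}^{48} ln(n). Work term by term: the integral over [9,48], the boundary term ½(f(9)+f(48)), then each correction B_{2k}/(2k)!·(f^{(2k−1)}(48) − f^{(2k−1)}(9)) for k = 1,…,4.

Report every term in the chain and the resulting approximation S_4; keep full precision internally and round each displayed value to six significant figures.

∫_9^48 ln(x) dx evaluates to 127.043.
Endpoint term: (f(9) + f(48))/2 = (2.19722 + 3.87120)/2 = 3.03421.
Integral + boundary = 130.077.
Correction k=1: B_{2}/2! · (f^{(1)}(48) − f^{(1)}(9)) = 1/12 · (0.0208333 − 0.111111) = -0.00752315.
Running total after k=1: 130.069.
Correction k=2: B_{4}/4! · (f^{(3)}(48) − f^{(3)}(9)) = −1/720 · (1.80845e-05 − 0.00274348) = 3.78528e-06.
Running total after k=2: 130.069.
Correction k=3: B_{6}/6! · (f^{(5)}(48) − f^{(5)}(9)) = 1/30240 · (9.41901e-08 − 0.000406442) = -1.34374e-08.
Running total after k=3: 130.069.
Correction k=4: B_{8}/8! · (f^{(7)}(48) − f^{(7)}(9)) = −1/1209600 · (1.22643e-09 − 0.000150534) = 1.24448e-10.

S_4 ≈ 130.069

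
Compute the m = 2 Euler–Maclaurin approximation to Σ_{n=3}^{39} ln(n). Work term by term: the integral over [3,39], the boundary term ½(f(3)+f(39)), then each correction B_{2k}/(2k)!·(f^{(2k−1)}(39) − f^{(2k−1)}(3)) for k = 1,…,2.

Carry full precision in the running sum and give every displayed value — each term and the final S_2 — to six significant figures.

S_2 ≈ 105.939

The integral term ∫_3^39 ln(x) dx = 103.583.
Boundary: ½(f(3) + f(39)) = ½(1.09861 + 3.66356) = 2.38109.
Integral + boundary = 105.964.
k=1: B_{2}/(2)! × [f^{(1)}(39) − f^{(1)}(3)] = 1/12 × (0.0256410 − 0.333333) = -0.0256410.
After k=1: 105.939.
k=2: B_{4}/(4)! × [f^{(3)}(39) − f^{(3)}(3)] = −1/720 × (3.37160e-05 − 0.0740741) = 0.000102834.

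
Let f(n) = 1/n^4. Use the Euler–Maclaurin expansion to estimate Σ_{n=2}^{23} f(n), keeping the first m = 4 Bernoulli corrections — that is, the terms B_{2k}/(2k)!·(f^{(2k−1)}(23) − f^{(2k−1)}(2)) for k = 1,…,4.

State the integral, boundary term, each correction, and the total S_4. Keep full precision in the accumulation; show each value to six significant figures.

The integral term ∫_2^23 1/x^4 dx = 0.0416393.
½[f(2) + f(23)] = ½[0.0625000 + 3.57346e-06] = 0.0312518.
Running total after boundary: 0.0728911.
k=1: B_{2}/(2)! × [f^{(1)}(23) − f^{(1)}(2)] = 1/12 × (-6.21471e-07 − (-0.125000)) = 0.0104166.
Running total after k=1: 0.0833077.
k=2: B_{4}/(4)! × [f^{(3)}(23) − f^{(3)}(2)] = −1/720 × (-3.52441e-08 − (-0.937500)) = -0.00130208.
Running total after k=2: 0.0820056.
k=3: B_{6}/(6)! × [f^{(5)}(23) − f^{(5)}(2)] = 1/30240 × (-3.73094e-09 − (-13.1250)) = 0.000434028.
Running total after k=3: 0.0824396.
k=4: B_{8}/(8)! × [f^{(7)}(23) − f^{(7)}(2)] = −1/1209600 × (-6.34754e-10 − (-295.312)) = -0.000244141.

S_4 ≈ 0.0821955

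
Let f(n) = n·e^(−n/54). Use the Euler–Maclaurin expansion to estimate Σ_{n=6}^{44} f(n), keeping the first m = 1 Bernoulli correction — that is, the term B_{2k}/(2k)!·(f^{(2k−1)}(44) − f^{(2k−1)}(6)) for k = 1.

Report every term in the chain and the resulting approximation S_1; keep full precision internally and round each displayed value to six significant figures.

Integral: ∫_6^44 x·e^(−x/54) dx = 556.398.
Endpoint term: (f(6) + f(44))/2 = (5.36904 + 19.4797)/2 = 12.4244.
Integral + boundary = 568.823.
k=1: B_{2}/(2)! × [f^{(1)}(44) − f^{(1)}(6)] = 1/12 × (0.0819854 − 0.795413) = -0.0594523.

S_1 ≈ 568.763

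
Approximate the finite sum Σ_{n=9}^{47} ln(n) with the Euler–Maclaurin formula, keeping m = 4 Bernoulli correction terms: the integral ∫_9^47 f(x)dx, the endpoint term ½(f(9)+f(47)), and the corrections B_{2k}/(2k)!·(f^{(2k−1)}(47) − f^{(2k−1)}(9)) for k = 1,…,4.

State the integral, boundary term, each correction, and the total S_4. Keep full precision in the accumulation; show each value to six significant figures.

S_4 ≈ 126.198

∫_9^47 ln(x) dx evaluates to 123.182.
Endpoint term: (f(9) + f(47))/2 = (2.19722 + 3.85015)/2 = 3.02369.
Running total after boundary: 126.206.
Order-1 term: 1/12 · (0.0212766 − 0.111111) = -0.00748621.
Running total after k=1: 126.198.
Order-2 term: −1/720 · (1.92636e-05 − 0.00274348) = 3.78364e-06.
Running total after k=2: 126.198.
Order-3 term: 1/30240 · (1.04646e-07 − 0.000406442) = -1.34371e-08.
Running total after k=3: 126.198.
Order-4 term: −1/1209600 · (1.42117e-09 − 0.000150534) = 1.24448e-10.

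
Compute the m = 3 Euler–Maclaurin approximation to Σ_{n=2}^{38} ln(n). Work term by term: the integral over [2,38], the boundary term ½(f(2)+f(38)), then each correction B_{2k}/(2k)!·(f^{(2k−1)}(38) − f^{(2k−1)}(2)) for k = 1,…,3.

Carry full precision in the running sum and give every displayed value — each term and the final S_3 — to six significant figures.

S_3 ≈ 102.968

The integral term ∫_2^38 ln(x) dx = 100.842.
½[f(2) + f(38)] = ½[0.693147 + 3.63759] = 2.16537.
So far: 103.007.
Order-1 term: 1/12 · (0.0263158 − 0.500000) = -0.0394737.
After k=1: 102.968.
Order-2 term: −1/720 · (3.64485e-05 − 0.250000) = 0.000347172.
After k=2: 102.968.
Order-3 term: 1/30240 · (3.02896e-07 − 0.750000) = -2.48016e-05.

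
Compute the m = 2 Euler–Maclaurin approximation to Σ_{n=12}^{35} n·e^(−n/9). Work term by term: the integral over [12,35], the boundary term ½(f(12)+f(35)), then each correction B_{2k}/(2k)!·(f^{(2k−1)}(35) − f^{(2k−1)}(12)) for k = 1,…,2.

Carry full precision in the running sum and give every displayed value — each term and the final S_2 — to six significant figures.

∫_12^35 x·e^(−x/9) dx evaluates to 41.7145.
Endpoint term: (f(12) + f(35))/2 = (3.16317 + 0.716383)/2 = 1.93977.
Running total after boundary: 43.6543.
k=1: B_{2}/(2)! × [f^{(1)}(35) − f^{(1)}(12)] = 1/12 × (-0.0591300 − (-0.0878657)) = 0.00239464.
Partial sum through k=1: 43.6567.
k=2: B_{4}/(4)! × [f^{(3)}(35) − f^{(3)}(12)] = −1/720 × (-0.000224615 − 0.00542381) = 7.84503e-06.

S_2 ≈ 43.6567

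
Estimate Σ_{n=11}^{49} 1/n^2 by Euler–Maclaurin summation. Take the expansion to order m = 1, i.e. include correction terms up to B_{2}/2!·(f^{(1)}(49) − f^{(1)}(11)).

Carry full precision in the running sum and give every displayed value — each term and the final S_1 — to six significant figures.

S_1 ≈ 0.0749652

∫_11^49 1/x^2 dx evaluates to 0.0705009.
Boundary: ½(f(11) + f(49)) = ½(0.00826446 + 0.000416493) = 0.00434048.
Integral + boundary = 0.0748414.
Correction k=1: B_{2}/2! · (f^{(1)}(49) − f^{(1)}(11)) = 1/12 · (-1.69997e-05 − (-0.00150263)) = 0.000123802.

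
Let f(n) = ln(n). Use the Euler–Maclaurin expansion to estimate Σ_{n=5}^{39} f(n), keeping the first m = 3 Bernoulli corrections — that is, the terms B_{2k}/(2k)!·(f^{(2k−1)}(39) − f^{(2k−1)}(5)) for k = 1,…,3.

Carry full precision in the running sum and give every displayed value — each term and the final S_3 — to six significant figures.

S_3 ≈ 103.454

Integral: ∫_5^39 ln(x) dx = 100.832.
½[f(5) + f(39)] = ½[1.60944 + 3.66356] = 2.63650.
Running total after boundary: 103.468.
k=1: B_{2}/(2)! × [f^{(1)}(39) − f^{(1)}(5)] = 1/12 × (0.0256410 − 0.200000) = -0.0145299.
After k=1: 103.454.
k=2: B_{4}/(4)! × [f^{(3)}(39) − f^{(3)}(5)] = −1/720 × (3.37160e-05 − 0.0160000) = 2.21754e-05.
After k=2: 103.454.
k=3: B_{6}/(6)! × [f^{(5)}(39) − f^{(5)}(5)] = 1/30240 × (2.66004e-07 − 0.00768000) = -2.53959e-07.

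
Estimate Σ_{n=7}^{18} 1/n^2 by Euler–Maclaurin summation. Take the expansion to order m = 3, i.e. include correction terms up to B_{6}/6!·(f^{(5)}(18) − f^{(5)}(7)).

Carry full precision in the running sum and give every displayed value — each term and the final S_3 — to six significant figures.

The integral term ∫_7^18 1/x^2 dx = 0.0873016.
½[f(7) + f(18)] = ½[0.0204082 + 0.00308642] = 0.0117473.
So far: 0.0990489.
k=1: B_{2}/(2)! × [f^{(1)}(18) − f^{(1)}(7)] = 1/12 × (-0.000342936 − (-0.00583090)) = 0.000457331.
Running total after k=1: 0.0995062.
k=2: B_{4}/(4)! × [f^{(3)}(18) − f^{(3)}(7)] = −1/720 × (-1.27013e-05 − (-0.00142798)) = -1.96566e-06.
Running total after k=2: 0.0995042.
k=3: B_{6}/(6)! × [f^{(5)}(18) − f^{(5)}(7)] = 1/30240 × (-1.17605e-06 − (-0.000874271)) = 2.88722e-08.

S_3 ≈ 0.0995043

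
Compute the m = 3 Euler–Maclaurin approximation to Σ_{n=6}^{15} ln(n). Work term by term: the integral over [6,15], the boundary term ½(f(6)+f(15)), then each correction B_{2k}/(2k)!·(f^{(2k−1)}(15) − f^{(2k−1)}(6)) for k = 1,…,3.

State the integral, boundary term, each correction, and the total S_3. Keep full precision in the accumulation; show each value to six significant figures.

S_3 ≈ 23.1118

Integral: ∫_6^15 ln(x) dx = 20.8702.
½[f(6) + f(15)] = ½[1.79176 + 2.70805] = 2.24990.
So far: 23.1201.
Order-1 term: 1/12 · (0.0666667 − 0.166667) = -0.00833333.
Running total after k=1: 23.1118.
Order-2 term: −1/720 · (0.000592593 − 0.00925926) = 1.20370e-05.
Running total after k=2: 23.1118.
Order-3 term: 1/30240 · (3.16049e-05 − 0.00308642) = -1.01019e-07.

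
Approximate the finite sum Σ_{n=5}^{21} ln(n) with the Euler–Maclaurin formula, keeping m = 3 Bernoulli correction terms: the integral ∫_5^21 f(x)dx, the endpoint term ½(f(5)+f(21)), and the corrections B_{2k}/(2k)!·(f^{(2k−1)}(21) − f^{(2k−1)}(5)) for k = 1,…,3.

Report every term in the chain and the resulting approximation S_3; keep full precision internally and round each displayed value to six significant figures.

Integral: ∫_5^21 ln(x) dx = 39.8878.
½[f(5) + f(21)] = ½[1.60944 + 3.04452] = 2.32698.
So far: 42.2148.
k=1: B_{2}/(2)! × [f^{(1)}(21) − f^{(1)}(5)] = 1/12 × (0.0476190 − 0.200000) = -0.0126984.
After k=1: 42.2021.
k=2: B_{4}/(4)! × [f^{(3)}(21) − f^{(3)}(5)] = −1/720 × (0.000215959 − 0.0160000) = 2.19223e-05.
After k=2: 42.2021.
k=3: B_{6}/(6)! × [f^{(5)}(21) − f^{(5)}(5)] = 1/30240 × (5.87645e-06 − 0.00768000) = -2.53774e-07.

S_3 ≈ 42.2021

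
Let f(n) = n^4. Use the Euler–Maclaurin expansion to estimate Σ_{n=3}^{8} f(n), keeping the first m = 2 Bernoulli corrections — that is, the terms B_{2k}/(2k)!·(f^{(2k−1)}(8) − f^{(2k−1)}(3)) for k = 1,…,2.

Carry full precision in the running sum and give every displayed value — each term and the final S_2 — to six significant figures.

S_2 ≈ 8755.00

The integral term ∫_3^8 x^4 dx = 6505.00.
½[f(3) + f(8)] = ½[81.0000 + 4096.00] = 2088.50.
Integral + boundary = 8593.50.
k=1: B_{2}/(2)! × [f^{(1)}(8) − f^{(1)}(3)] = 1/12 × (2048.00 − 108.000) = 161.667.
Partial sum through k=1: 8755.17.
k=2: B_{4}/(4)! × [f^{(3)}(8) − f^{(3)}(3)] = −1/720 × (192.000 − 72.0000) = -0.166667.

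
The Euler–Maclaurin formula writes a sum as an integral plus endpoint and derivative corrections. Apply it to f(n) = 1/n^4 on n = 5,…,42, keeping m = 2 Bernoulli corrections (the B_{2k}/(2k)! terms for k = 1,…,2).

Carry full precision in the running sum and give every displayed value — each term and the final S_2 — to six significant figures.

S_2 ≈ 0.00356686

Integral: ∫_5^42 1/x^4 dx = 0.00266217.
Endpoint term: (f(5) + f(42))/2 = (0.00160000 + 3.21368e-07)/2 = 0.000800161.
Running total after boundary: 0.00346233.
Order-1 term: 1/12 · (-3.06065e-08 − (-0.00128000)) = 0.000106664.
Running total after k=1: 0.00356899.
Order-2 term: −1/720 · (-5.20519e-10 − (-0.00153600)) = -2.13333e-06.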